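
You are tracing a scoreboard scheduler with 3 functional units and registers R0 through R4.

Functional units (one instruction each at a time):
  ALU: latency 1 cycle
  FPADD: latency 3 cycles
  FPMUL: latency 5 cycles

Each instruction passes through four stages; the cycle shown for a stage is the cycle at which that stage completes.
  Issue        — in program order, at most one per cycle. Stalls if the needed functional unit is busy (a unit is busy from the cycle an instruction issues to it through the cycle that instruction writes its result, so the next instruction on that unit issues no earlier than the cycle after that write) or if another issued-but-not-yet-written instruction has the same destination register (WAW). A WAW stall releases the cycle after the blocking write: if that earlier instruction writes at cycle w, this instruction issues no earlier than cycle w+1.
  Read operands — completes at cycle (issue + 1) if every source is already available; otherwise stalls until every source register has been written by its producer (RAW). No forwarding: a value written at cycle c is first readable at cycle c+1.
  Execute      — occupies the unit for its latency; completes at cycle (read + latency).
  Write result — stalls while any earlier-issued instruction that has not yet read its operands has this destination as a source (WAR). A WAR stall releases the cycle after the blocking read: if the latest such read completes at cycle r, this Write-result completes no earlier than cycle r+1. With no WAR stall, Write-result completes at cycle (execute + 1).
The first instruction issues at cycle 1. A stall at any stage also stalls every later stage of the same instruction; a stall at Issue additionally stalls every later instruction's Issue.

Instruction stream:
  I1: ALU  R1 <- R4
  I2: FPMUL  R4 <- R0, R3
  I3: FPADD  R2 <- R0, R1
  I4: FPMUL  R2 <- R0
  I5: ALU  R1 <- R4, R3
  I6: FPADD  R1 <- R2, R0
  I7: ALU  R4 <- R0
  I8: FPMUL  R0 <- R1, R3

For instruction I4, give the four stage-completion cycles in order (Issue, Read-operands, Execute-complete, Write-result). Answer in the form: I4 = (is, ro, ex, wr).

I4 = (10, 11, 16, 17)

I1  is:1  ro:2  ex:3  wr:4
I2  is:2  ro:3  ex:8  wr:9
I3  is:3  ro:5  ex:8  wr:9  — RAW R1: wait I1 write@4
I4  is:10  ro:11  ex:16  wr:17  — WAW R2: wait I3 write@9
I5  is:11  ro:12  ex:13  wr:14
I6  is:15  ro:18  ex:21  wr:22  — WAW R1: wait I5 write@14, RAW R2: wait I4 write@17
I7  is:16  ro:17  ex:18  wr:19
I8  is:18  ro:23  ex:28  wr:29  — struct: FPMUL busy until I4 writes@17, RAW R1: wait I6 write@22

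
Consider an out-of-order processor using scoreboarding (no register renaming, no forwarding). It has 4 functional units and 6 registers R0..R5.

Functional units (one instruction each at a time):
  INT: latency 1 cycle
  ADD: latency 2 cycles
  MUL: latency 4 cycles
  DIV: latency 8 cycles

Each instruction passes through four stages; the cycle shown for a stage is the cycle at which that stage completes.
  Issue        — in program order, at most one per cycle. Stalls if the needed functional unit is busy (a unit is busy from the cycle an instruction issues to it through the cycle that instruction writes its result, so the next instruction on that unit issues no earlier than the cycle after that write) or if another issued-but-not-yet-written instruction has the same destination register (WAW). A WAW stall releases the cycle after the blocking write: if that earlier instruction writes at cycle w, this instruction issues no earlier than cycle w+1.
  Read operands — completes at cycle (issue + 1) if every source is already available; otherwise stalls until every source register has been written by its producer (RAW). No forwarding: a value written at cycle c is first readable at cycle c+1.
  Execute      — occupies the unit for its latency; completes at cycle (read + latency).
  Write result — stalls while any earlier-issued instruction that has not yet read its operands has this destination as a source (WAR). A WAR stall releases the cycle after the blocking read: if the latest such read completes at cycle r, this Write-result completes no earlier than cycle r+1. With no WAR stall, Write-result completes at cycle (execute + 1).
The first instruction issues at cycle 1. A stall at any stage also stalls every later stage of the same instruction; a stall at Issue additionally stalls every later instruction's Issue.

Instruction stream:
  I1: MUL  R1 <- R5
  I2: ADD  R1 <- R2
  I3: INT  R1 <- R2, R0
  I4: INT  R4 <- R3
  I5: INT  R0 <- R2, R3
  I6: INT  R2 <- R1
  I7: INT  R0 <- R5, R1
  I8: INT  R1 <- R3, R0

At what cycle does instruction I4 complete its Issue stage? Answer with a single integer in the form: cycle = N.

cycle = 17

I1  is:1  ro:2  ex:6  wr:7
I2  is:8  ro:9  ex:11  wr:12  — WAW R1: wait I1 write@7
I3  is:13  ro:14  ex:15  wr:16  — WAW R1: wait I2 write@12
I4  is:17  ro:18  ex:19  wr:20  — struct: INT busy until I3 writes@16
I5  is:21  ro:22  ex:23  wr:24  — struct: INT busy until I4 writes@20
I6  is:25  ro:26  ex:27  wr:28  — struct: INT busy until I5 writes@24
I7  is:29  ro:30  ex:31  wr:32  — struct: INT busy until I6 writes@28
I8  is:33  ro:34  ex:35  wr:36  — struct: INT busy until I7 writes@32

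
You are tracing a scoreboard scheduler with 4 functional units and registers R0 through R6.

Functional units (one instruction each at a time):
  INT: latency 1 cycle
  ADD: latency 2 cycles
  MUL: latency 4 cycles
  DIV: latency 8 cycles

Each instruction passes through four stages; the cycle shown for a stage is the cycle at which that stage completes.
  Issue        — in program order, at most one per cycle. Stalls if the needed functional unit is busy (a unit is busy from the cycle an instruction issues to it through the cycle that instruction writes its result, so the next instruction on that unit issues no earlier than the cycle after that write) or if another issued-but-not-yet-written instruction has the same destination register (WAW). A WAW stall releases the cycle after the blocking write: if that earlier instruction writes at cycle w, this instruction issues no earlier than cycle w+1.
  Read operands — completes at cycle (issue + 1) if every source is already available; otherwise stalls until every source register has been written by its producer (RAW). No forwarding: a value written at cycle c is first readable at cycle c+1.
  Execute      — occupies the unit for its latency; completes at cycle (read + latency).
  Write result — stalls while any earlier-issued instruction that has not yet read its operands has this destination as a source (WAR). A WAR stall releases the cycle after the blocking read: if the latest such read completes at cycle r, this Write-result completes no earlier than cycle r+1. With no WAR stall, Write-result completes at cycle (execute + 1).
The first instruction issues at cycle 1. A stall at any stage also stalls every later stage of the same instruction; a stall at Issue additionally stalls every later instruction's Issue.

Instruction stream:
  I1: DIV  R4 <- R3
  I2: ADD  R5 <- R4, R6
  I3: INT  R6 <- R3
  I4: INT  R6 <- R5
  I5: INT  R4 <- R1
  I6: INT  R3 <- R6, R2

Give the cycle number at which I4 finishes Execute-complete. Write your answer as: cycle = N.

cycle = 17

[I1] 1/2/10/11
[I2] 2/12/14/15  (RAW R4: wait I1 write@11)
[I3] 3/4/5/13  (WAR R6: wait I2 read@12)
[I4] 14/16/17/18  (struct: INT busy until I3 writes@13; RAW R5: wait I2 write@15)
[I5] 19/20/21/22  (struct: INT busy until I4 writes@18)
[I6] 23/24/25/26  (struct: INT busy until I5 writes@22)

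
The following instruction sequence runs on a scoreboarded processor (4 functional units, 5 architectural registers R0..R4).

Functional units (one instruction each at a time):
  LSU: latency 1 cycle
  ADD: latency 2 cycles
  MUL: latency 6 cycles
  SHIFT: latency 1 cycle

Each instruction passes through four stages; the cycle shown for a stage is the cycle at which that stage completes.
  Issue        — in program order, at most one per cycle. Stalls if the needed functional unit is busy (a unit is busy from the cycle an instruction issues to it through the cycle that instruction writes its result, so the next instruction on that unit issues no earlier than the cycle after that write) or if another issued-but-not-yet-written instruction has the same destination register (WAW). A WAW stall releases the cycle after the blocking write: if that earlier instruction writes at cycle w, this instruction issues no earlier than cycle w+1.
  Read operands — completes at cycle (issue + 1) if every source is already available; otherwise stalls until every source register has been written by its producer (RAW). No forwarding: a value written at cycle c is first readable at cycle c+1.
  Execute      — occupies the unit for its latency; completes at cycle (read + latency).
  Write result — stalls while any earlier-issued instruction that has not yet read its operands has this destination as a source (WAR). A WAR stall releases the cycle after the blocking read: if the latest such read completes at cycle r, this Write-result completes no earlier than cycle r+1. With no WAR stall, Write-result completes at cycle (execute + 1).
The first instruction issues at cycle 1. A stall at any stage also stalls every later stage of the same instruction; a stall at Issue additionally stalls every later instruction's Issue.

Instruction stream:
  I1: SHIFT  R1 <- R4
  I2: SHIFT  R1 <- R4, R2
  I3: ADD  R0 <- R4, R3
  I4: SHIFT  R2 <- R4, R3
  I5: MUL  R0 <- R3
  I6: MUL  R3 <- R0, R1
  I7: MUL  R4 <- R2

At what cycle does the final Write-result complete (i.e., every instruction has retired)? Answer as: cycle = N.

cycle 1: I1 dispatched to SHIFT
cycle 2: I1 operands ready
cycle 3: I1 complete
cycle 4: R1←I1
cycle 5: I2 dispatched to SHIFT
cycle 6: I2 operands ready, I3 dispatched to ADD
cycle 7: I2 complete, I3 operands ready
cycle 8: R1←I2
cycle 9: I3 complete, I4 dispatched to SHIFT
cycle 10: R0←I3, I4 operands ready
cycle 11: I4 complete, I5 dispatched to MUL
cycle 12: R2←I4, I5 operands ready
cycle 18: I5 complete
cycle 19: R0←I5
cycle 20: I6 dispatched to MUL
cycle 21: I6 operands ready
cycle 27: I6 complete
cycle 28: R3←I6
cycle 29: I7 dispatched to MUL
cycle 30: I7 operands ready
cycle 36: I7 complete
cycle 37: R4←I7

cycle = 37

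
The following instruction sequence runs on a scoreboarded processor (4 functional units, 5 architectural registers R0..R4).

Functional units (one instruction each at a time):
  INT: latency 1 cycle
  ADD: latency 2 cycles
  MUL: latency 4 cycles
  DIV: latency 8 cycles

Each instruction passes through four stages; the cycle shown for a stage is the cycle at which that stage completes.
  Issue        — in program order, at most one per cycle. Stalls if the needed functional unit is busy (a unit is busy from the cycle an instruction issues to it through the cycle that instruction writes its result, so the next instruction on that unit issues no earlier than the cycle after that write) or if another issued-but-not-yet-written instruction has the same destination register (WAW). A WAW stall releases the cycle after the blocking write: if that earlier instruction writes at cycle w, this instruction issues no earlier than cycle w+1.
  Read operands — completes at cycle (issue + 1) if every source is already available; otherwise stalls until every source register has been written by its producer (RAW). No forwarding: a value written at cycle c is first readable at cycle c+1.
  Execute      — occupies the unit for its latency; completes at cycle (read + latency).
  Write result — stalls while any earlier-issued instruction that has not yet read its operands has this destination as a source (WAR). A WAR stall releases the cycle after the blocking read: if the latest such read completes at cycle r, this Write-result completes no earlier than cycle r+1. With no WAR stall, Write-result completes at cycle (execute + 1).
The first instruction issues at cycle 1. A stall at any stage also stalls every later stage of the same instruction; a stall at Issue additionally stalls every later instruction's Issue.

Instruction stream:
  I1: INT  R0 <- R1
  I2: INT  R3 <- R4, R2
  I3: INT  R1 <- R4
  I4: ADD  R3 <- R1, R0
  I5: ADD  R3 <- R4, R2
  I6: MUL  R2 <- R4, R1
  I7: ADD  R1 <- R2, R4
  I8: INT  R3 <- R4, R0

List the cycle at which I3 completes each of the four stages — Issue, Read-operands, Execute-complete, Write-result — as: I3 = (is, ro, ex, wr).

I3 = (9, 10, 11, 12)

cycle 1: I1 issues→INT
cycle 2: I1 reads
cycle 3: I1 exec-done
cycle 4: I1 writes R0
cycle 5: I2 issues→INT
cycle 6: I2 reads
cycle 7: I2 exec-done
cycle 8: I2 writes R3
cycle 9: I3 issues→INT
cycle 10: I3 reads, I4 issues→ADD
cycle 11: I3 exec-done
cycle 12: I3 writes R1
cycle 13: I4 reads
cycle 15: I4 exec-done
cycle 16: I4 writes R3
cycle 17: I5 issues→ADD
cycle 18: I5 reads, I6 issues→MUL
cycle 19: I6 reads
cycle 20: I5 exec-done
cycle 21: I5 writes R3
cycle 22: I7 issues→ADD
cycle 23: I6 exec-done, I8 issues→INT
cycle 24: I6 writes R2, I8 reads
cycle 25: I7 reads, I8 exec-done
cycle 26: I8 writes R3
cycle 27: I7 exec-done
cycle 28: I7 writes R1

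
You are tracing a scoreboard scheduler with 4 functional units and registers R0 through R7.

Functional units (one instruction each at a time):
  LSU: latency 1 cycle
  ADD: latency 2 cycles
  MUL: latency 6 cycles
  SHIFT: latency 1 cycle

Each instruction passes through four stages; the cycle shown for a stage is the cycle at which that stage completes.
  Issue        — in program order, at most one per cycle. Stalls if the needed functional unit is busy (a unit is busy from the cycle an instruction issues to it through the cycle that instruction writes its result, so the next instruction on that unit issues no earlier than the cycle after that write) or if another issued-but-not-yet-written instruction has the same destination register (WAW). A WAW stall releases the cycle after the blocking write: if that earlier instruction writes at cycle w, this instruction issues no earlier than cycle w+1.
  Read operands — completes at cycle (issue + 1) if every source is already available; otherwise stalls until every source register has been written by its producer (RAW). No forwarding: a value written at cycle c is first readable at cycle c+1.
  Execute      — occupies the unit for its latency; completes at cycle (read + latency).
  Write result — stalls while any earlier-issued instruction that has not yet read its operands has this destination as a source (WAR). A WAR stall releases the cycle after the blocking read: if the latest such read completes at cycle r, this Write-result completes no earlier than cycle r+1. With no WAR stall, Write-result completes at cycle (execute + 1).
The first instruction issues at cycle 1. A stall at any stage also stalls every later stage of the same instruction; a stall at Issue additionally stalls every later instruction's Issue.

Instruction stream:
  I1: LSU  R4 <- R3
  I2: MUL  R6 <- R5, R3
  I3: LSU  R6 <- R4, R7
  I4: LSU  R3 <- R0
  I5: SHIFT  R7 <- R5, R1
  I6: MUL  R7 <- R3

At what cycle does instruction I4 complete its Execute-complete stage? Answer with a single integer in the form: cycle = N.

[1] issue I1 (LSU)
[2] I1 read-ops | issue I2 (MUL)
[3] I1 finished on LSU | I2 read-ops
[4] I1→R4
[9] I2 finished on MUL
[10] I2→R6
[11] issue I3 (LSU)
[12] I3 read-ops
[13] I3 finished on LSU
[14] I3→R6
[15] issue I4 (LSU)
[16] I4 read-ops | issue I5 (SHIFT)
[17] I4 finished on LSU | I5 read-ops
[18] I4→R3 | I5 finished on SHIFT
[19] I5→R7
[20] issue I6 (MUL)
[21] I6 read-ops
[27] I6 finished on MUL
[28] I6→R7

cycle = 17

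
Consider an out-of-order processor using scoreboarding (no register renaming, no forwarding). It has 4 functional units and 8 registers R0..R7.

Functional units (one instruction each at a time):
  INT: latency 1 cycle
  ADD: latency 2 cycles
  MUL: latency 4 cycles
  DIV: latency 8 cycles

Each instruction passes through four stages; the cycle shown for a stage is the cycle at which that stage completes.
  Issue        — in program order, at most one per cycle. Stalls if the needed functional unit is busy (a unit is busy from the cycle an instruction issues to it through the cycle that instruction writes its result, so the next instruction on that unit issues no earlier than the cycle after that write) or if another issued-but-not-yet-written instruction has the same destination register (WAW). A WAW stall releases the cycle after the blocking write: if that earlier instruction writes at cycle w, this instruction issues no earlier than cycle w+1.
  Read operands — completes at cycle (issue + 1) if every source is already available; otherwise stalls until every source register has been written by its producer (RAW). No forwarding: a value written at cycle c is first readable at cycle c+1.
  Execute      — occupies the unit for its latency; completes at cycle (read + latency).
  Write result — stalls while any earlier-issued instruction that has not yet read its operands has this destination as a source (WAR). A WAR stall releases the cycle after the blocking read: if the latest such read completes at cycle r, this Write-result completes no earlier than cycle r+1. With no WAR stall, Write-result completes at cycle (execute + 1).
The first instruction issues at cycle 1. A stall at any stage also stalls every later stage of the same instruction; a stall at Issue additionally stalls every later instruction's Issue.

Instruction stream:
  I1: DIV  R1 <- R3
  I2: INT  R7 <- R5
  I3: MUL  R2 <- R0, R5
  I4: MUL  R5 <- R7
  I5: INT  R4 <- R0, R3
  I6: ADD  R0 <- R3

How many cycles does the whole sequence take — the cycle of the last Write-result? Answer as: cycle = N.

cycle = 16

t=1  I1 dispatched to DIV
t=2  I1 operands ready · I2 dispatched to INT
t=3  I2 operands ready · I3 dispatched to MUL
t=4  I2 complete · I3 operands ready
t=5  R7←I2
t=8  I3 complete
t=9  R2←I3
t=10  I1 complete · I4 dispatched to MUL
t=11  R1←I1 · I4 operands ready · I5 dispatched to INT
t=12  I5 operands ready · I6 dispatched to ADD
t=13  I5 complete · I6 operands ready
t=14  R4←I5
t=15  I4 complete · I6 complete
t=16  R5←I4 · R0←I6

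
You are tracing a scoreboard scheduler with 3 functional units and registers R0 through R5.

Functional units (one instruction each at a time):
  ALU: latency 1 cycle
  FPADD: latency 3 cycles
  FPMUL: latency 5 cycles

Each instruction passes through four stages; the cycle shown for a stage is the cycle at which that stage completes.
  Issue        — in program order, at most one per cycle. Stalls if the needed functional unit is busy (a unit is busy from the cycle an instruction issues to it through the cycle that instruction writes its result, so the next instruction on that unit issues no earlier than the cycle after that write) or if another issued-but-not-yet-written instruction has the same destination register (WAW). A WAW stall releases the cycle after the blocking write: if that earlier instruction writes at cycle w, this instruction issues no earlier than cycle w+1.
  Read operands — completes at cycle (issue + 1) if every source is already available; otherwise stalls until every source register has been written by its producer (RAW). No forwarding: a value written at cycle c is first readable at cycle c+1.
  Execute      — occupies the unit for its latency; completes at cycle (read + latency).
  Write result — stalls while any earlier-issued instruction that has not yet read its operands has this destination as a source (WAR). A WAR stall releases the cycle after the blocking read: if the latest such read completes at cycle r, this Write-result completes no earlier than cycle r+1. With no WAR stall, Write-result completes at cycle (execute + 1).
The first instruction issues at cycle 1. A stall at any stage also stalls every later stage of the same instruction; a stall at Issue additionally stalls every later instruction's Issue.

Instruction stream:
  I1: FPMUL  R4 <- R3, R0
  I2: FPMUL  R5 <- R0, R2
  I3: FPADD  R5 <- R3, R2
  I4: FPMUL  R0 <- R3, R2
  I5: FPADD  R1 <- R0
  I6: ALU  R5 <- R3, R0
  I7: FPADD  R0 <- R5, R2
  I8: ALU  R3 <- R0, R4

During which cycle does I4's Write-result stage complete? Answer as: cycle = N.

cycle = 25

[1] issue I1 (FPMUL)
[2] I1 read-ops
[7] I1 finished on FPMUL
[8] I1→R4
[9] issue I2 (FPMUL)
[10] I2 read-ops
[15] I2 finished on FPMUL
[16] I2→R5
[17] issue I3 (FPADD)
[18] I3 read-ops | issue I4 (FPMUL)
[19] I4 read-ops
[21] I3 finished on FPADD
[22] I3→R5
[23] issue I5 (FPADD)
[24] I4 finished on FPMUL | issue I6 (ALU)
[25] I4→R0
[26] I5 read-ops | I6 read-ops
[27] I6 finished on ALU
[28] I6→R5
[29] I5 finished on FPADD
[30] I5→R1
[31] issue I7 (FPADD)
[32] I7 read-ops | issue I8 (ALU)
[35] I7 finished on FPADD
[36] I7→R0
[37] I8 read-ops
[38] I8 finished on ALU
[39] I8→R3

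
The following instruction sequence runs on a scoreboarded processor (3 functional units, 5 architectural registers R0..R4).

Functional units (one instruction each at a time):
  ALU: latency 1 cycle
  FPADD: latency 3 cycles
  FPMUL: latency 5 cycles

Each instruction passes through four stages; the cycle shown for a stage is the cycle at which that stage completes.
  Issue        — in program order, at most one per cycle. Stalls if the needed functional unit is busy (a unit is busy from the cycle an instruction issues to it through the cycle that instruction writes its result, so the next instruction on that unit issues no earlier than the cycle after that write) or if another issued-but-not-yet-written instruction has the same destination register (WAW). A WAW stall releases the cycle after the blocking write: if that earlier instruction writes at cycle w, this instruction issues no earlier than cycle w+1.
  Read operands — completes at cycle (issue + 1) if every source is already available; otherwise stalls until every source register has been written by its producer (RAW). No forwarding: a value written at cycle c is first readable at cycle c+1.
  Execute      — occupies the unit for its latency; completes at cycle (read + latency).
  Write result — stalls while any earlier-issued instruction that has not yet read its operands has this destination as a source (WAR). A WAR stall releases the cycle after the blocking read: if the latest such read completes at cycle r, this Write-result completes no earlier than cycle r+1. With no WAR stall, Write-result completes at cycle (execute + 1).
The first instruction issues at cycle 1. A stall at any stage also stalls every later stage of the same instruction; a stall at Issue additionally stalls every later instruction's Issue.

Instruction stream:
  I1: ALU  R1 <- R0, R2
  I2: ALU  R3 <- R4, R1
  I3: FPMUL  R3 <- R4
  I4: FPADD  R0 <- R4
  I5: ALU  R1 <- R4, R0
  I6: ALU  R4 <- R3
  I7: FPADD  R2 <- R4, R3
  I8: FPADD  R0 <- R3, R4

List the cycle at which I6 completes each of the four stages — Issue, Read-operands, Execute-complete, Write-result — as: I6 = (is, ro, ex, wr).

t=1  I1→ALU
t=2  I1 RO
t=3  I1 EX
t=4  I1 WR R1
t=5  I2→ALU
t=6  I2 RO
t=7  I2 EX
t=8  I2 WR R3
t=9  I3→FPMUL
t=10  I3 RO; I4→FPADD
t=11  I4 RO; I5→ALU
t=14  I4 EX
t=15  I3 EX; I4 WR R0
t=16  I3 WR R3; I5 RO
t=17  I5 EX
t=18  I5 WR R1
t=19  I6→ALU
t=20  I6 RO; I7→FPADD
t=21  I6 EX
t=22  I6 WR R4
t=23  I7 RO
t=26  I7 EX
t=27  I7 WR R2
t=28  I8→FPADD
t=29  I8 RO
t=32  I8 EX
t=33  I8 WR R0

I6 = (19, 20, 21, 22)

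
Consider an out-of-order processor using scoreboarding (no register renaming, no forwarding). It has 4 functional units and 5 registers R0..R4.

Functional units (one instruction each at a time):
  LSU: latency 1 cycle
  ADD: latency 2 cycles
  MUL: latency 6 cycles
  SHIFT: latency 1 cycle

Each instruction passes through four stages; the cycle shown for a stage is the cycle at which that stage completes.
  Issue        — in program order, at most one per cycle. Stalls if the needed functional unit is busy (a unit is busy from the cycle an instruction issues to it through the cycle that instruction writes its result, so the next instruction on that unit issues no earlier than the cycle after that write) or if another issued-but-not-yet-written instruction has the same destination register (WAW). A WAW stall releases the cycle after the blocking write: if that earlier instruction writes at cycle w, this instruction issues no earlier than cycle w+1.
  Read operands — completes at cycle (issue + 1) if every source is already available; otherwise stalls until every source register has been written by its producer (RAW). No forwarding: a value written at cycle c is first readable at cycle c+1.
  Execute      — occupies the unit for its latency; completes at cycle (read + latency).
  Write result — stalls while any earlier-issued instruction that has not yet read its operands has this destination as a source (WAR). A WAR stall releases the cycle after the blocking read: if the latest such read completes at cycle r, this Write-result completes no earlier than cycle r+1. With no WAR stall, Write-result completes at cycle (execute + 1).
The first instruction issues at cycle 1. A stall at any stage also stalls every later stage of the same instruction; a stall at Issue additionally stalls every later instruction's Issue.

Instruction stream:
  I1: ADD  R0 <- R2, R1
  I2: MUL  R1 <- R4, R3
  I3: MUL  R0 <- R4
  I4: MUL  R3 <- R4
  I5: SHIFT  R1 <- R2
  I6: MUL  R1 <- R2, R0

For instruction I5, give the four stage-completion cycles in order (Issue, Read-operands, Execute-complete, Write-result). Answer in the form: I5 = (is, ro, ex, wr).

t=1  I1 dispatched to ADD
t=2  I1 operands ready, I2 dispatched to MUL
t=3  I2 operands ready
t=4  I1 complete
t=5  R0←I1
t=9  I2 complete
t=10  R1←I2
t=11  I3 dispatched to MUL
t=12  I3 operands ready
t=18  I3 complete
t=19  R0←I3
t=20  I4 dispatched to MUL
t=21  I4 operands ready, I5 dispatched to SHIFT
t=22  I5 operands ready
t=23  I5 complete
t=24  R1←I5
t=27  I4 complete
t=28  R3←I4
t=29  I6 dispatched to MUL
t=30  I6 operands ready
t=36  I6 complete
t=37  R1←I6

I5 = (21, 22, 23, 24)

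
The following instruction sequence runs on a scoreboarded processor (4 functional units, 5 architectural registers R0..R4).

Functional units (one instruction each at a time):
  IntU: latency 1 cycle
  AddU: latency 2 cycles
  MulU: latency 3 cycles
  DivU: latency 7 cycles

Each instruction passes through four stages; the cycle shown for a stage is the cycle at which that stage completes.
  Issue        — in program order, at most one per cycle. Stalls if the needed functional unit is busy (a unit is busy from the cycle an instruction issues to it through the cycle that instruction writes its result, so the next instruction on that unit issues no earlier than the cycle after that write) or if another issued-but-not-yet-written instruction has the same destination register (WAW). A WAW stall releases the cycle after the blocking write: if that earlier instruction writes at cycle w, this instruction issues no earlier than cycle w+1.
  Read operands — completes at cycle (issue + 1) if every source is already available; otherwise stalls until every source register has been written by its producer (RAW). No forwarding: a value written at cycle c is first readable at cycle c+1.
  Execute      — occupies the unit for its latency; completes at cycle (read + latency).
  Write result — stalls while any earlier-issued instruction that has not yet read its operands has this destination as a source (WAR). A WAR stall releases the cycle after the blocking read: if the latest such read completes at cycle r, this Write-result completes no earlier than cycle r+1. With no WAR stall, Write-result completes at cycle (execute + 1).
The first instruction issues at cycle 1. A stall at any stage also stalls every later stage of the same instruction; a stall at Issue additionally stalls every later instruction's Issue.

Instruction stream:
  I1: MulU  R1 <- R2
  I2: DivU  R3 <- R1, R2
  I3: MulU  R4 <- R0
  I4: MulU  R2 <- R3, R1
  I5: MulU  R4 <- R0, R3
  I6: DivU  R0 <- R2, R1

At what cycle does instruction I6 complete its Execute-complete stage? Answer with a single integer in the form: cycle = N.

cycle 1: I1→MulU
cycle 2: I1 RO · I2→DivU
cycle 5: I1 EX
cycle 6: I1 WR R1
cycle 7: I2 RO · I3→MulU
cycle 8: I3 RO
cycle 11: I3 EX
cycle 12: I3 WR R4
cycle 13: I4→MulU
cycle 14: I2 EX
cycle 15: I2 WR R3
cycle 16: I4 RO
cycle 19: I4 EX
cycle 20: I4 WR R2
cycle 21: I5→MulU
cycle 22: I5 RO · I6→DivU
cycle 23: I6 RO
cycle 25: I5 EX
cycle 26: I5 WR R4
cycle 30: I6 EX
cycle 31: I6 WR R0

cycle = 30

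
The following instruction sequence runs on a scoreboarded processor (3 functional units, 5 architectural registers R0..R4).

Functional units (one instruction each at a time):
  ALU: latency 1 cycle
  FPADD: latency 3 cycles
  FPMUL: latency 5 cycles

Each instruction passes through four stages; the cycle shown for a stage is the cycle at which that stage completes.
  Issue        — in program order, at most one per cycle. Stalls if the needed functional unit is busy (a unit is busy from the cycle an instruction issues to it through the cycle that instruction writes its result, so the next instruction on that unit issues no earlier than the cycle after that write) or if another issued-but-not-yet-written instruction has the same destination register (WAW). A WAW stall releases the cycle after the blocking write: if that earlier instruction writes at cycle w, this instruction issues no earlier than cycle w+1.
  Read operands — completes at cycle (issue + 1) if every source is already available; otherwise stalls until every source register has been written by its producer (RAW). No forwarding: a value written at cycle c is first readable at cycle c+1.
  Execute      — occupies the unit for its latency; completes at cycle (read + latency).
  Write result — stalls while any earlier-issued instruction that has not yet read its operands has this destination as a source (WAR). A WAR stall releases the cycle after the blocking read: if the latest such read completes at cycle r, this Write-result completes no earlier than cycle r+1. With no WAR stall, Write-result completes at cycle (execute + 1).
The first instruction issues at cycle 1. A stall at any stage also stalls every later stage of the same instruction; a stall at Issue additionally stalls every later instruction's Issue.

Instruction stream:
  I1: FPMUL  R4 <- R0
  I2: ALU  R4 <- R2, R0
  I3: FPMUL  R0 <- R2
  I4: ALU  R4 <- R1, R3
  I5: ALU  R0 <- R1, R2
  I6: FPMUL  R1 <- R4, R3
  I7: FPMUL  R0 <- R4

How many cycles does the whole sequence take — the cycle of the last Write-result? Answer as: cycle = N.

1) issue 1, read 2, done 7, write 8
2) issue 9, read 10, done 11, write 12  <WAW R4: wait I1 write@8>
3) issue 10, read 11, done 16, write 17
4) issue 13, read 14, done 15, write 16  <struct: ALU busy until I2 writes@12>
5) issue 18, read 19, done 20, write 21  <WAW R0: wait I3 write@17>
6) issue 19, read 20, done 25, write 26
7) issue 27, read 28, done 33, write 34  <struct: FPMUL busy until I6 writes@26>

cycle = 34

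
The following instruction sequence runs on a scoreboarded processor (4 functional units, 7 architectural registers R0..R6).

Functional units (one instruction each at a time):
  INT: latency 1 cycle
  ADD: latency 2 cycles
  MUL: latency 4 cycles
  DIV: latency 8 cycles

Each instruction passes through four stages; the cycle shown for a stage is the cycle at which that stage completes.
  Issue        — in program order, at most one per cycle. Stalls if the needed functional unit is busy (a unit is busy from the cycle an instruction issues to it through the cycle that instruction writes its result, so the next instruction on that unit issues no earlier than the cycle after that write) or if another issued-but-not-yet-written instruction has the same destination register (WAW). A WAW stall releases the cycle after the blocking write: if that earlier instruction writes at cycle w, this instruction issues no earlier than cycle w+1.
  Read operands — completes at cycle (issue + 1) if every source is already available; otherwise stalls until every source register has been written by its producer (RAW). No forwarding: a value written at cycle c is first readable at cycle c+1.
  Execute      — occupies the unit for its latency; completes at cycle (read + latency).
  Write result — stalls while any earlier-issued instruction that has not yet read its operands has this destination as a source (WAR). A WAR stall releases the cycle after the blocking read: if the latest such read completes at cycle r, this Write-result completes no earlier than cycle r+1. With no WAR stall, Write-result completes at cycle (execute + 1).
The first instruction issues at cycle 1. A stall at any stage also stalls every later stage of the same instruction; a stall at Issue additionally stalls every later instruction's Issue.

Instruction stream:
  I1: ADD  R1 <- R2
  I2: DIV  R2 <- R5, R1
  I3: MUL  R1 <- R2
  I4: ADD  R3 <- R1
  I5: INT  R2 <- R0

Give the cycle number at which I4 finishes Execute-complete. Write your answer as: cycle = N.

c1: I1 dispatched to ADD
c2: I1 operands ready, I2 dispatched to DIV
c4: I1 complete
c5: R1←I1
c6: I2 operands ready, I3 dispatched to MUL
c7: I4 dispatched to ADD
c14: I2 complete
c15: R2←I2
c16: I3 operands ready, I5 dispatched to INT
c17: I5 operands ready
c18: I5 complete
c19: R2←I5
c20: I3 complete
c21: R1←I3
c22: I4 operands ready
c24: I4 complete
c25: R3←I4

cycle = 24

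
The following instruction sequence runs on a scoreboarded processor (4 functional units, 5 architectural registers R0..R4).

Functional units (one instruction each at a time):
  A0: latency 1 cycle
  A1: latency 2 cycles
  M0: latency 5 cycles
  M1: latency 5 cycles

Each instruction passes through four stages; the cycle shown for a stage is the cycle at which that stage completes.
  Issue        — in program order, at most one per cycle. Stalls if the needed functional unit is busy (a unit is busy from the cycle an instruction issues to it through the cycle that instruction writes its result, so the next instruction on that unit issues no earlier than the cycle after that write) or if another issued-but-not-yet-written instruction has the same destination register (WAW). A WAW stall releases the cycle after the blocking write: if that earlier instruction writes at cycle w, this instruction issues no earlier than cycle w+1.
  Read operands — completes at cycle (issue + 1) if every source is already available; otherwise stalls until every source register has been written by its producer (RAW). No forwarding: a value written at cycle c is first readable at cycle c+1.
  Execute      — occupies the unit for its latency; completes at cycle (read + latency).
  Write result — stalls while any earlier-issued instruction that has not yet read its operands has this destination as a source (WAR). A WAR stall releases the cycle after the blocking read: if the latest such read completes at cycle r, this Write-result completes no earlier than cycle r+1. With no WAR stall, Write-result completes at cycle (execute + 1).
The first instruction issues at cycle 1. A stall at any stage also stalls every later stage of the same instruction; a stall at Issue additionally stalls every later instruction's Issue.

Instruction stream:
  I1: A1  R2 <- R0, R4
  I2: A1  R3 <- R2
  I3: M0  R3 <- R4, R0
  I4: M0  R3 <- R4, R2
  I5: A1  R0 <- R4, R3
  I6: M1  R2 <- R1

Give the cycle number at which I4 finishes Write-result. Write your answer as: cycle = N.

cycle = 26

I1  is:1  ro:2  ex:4  wr:5
I2  is:6  ro:7  ex:9  wr:10  — struct: A1 busy until I1 writes@5
I3  is:11  ro:12  ex:17  wr:18  — WAW R3: wait I2 write@10
I4  is:19  ro:20  ex:25  wr:26  — struct: M0 busy until I3 writes@18
I5  is:20  ro:27  ex:29  wr:30  — RAW R3: wait I4 write@26
I6  is:21  ro:22  ex:27  wr:28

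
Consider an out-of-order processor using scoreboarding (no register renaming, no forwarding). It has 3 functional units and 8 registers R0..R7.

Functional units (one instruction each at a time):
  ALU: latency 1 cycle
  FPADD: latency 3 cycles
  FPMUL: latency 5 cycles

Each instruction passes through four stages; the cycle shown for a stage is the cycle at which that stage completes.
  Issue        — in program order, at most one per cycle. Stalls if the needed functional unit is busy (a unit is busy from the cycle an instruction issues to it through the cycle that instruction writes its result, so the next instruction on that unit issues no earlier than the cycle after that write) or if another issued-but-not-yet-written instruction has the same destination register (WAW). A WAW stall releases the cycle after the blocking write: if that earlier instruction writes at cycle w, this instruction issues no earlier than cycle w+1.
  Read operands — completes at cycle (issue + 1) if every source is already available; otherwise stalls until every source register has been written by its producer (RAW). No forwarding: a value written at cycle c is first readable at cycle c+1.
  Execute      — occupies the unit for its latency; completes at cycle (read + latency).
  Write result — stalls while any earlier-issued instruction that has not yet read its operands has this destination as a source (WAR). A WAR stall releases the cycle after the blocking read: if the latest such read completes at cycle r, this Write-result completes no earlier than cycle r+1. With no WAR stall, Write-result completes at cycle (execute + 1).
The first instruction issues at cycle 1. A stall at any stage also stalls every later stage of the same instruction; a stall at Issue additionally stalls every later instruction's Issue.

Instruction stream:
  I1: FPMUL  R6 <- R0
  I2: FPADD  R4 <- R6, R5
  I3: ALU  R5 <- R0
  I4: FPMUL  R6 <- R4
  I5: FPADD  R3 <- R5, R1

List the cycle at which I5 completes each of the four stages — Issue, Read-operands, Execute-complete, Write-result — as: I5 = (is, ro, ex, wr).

I5 = (14, 15, 18, 19)

I1  is:1  ro:2  ex:7  wr:8
I2  is:2  ro:9  ex:12  wr:13  — RAW R6: wait I1 write@8
I3  is:3  ro:4  ex:5  wr:10  — WAR R5: wait I2 read@9
I4  is:9  ro:14  ex:19  wr:20  — struct: FPMUL busy until I1 writes@8, RAW R4: wait I2 write@13
I5  is:14  ro:15  ex:18  wr:19  — struct: FPADD busy until I2 writes@13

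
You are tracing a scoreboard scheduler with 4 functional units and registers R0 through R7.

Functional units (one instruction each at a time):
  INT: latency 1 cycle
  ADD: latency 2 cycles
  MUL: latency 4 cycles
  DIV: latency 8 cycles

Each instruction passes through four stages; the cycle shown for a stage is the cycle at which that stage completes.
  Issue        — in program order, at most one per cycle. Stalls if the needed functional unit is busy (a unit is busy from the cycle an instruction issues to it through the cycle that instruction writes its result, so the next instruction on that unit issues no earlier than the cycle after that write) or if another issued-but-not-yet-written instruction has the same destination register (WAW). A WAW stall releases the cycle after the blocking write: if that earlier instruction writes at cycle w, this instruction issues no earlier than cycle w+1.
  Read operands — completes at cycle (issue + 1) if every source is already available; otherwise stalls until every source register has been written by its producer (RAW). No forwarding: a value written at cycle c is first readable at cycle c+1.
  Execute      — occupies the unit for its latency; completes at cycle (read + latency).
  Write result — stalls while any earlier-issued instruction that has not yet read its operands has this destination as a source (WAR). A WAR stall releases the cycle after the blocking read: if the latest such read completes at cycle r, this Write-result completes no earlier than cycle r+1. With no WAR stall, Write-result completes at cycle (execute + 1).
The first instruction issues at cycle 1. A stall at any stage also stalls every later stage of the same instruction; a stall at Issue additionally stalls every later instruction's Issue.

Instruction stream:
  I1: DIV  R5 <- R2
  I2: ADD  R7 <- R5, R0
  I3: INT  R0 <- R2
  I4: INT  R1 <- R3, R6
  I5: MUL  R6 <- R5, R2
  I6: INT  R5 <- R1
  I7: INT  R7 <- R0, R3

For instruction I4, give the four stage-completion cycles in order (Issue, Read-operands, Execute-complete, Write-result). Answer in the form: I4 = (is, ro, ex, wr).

I4 = (14, 15, 16, 17)

I1 -> (1, 2, 10, 11)
I2 -> (2, 12, 14, 15)  // RAW R5: wait I1 write@11
I3 -> (3, 4, 5, 13)  // WAR R0: wait I2 read@12
I4 -> (14, 15, 16, 17)  // struct: INT busy until I3 writes@13
I5 -> (15, 16, 20, 21)
I6 -> (18, 19, 20, 21)  // struct: INT busy until I4 writes@17
I7 -> (22, 23, 24, 25)  // struct: INT busy until I6 writes@21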